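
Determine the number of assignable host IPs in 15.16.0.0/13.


Host bits = 32 - 13 = 19
Total addresses = 2^19 = 524288
Usable = total - 2 (network and broadcast)
Usable hosts: 524286


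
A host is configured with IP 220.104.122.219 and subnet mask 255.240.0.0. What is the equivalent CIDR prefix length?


Binary: 11111111.11110000.00000000.00000000
Count leading 1s
Prefix: /12


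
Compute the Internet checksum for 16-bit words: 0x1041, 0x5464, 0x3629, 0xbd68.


Sum all words (with carry folding):
+ 0x1041 = 0x1041
+ 0x5464 = 0x64a5
+ 0x3629 = 0x9ace
+ 0xbd68 = 0x5837
One's complement: ~0x5837
Checksum = 0xa7c8


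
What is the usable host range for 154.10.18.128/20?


Network: 154.10.16.0
Broadcast: 154.10.31.255
First usable = network + 1
Last usable = broadcast - 1
Range: 154.10.16.1 to 154.10.31.254


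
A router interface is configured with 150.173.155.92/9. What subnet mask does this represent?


/9 means 9 network bits, 23 host bits
Binary: 11111111100000000000000000000000
Mask: 255.128.0.0


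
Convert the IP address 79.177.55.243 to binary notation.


79 = 01001111
177 = 10110001
55 = 00110111
243 = 11110011
Binary: 01001111.10110001.00110111.11110011


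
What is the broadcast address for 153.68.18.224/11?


Network: 153.64.0.0/11
Host bits = 21
Set all host bits to 1:
Broadcast: 153.95.255.255


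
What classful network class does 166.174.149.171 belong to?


First octet: 166
Binary: 10100110
10xxxxxx -> Class B (128-191)
Class B, default mask 255.255.0.0 (/16)


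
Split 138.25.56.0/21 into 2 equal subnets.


New prefix = 21 + 1 = 22
Each subnet has 1024 addresses
  138.25.56.0/22
  138.25.60.0/22
Subnets: 138.25.56.0/22, 138.25.60.0/22


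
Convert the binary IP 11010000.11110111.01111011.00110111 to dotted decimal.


11010000 = 208
11110111 = 247
01111011 = 123
00110111 = 55
IP: 208.247.123.55


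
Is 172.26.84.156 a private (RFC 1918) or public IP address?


RFC 1918 private ranges:
  10.0.0.0/8 (10.0.0.0 - 10.255.255.255)
  172.16.0.0/12 (172.16.0.0 - 172.31.255.255)
  192.168.0.0/16 (192.168.0.0 - 192.168.255.255)
Private (in 172.16.0.0/12)


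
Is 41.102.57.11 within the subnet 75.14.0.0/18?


Subnet network: 75.14.0.0
Test IP AND mask: 41.102.0.0
No, 41.102.57.11 is not in 75.14.0.0/18


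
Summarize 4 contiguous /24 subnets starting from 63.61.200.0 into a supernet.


Original prefix: /24
Number of subnets: 4 = 2^2
New prefix = 24 - 2 = 22
Supernet: 63.61.200.0/22


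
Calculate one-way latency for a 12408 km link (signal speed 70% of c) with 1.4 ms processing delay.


Speed = 0.7 * 3e5 km/s = 210000 km/s
Propagation delay = 12408 / 210000 = 0.0591 s = 59.0857 ms
Processing delay = 1.4 ms
Total one-way latency = 60.4857 ms


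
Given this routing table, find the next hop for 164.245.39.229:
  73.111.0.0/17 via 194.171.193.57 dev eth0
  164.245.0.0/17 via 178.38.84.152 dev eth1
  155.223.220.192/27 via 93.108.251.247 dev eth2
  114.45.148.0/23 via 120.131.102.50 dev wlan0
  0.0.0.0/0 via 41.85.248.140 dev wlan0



Longest prefix match for 164.245.39.229:
  /17 73.111.0.0: no
  /17 164.245.0.0: MATCH
  /27 155.223.220.192: no
  /23 114.45.148.0: no
  /0 0.0.0.0: MATCH
Selected: next-hop 178.38.84.152 via eth1 (matched /17)


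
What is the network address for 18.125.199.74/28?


IP:   00010010.01111101.11000111.01001010
Mask: 11111111.11111111.11111111.11110000
AND operation:
Net:  00010010.01111101.11000111.01000000
Network: 18.125.199.64/28


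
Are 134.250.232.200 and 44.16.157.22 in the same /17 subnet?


Mask: 255.255.128.0
134.250.232.200 AND mask = 134.250.128.0
44.16.157.22 AND mask = 44.16.128.0
No, different subnets (134.250.128.0 vs 44.16.128.0)


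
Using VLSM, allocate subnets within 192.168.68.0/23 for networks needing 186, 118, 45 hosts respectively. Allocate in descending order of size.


186 hosts -> /24 (254 usable): 192.168.68.0/24
118 hosts -> /25 (126 usable): 192.168.69.0/25
45 hosts -> /26 (62 usable): 192.168.69.128/26
Allocation: 192.168.68.0/24 (186 hosts, 254 usable); 192.168.69.0/25 (118 hosts, 126 usable); 192.168.69.128/26 (45 hosts, 62 usable)


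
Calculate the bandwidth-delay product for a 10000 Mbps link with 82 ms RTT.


BDP = bandwidth * RTT
= 10000 Mbps * 82 ms
= 10000 * 1e6 * 82 / 1000 bits
= 820000000 bits
= 102500000 bytes
= 100097.6562 KB
BDP = 820000000 bits (102500000 bytes)


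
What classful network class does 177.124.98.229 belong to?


First octet: 177
Binary: 10110001
10xxxxxx -> Class B (128-191)
Class B, default mask 255.255.0.0 (/16)


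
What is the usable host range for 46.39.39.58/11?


Network: 46.32.0.0
Broadcast: 46.63.255.255
First usable = network + 1
Last usable = broadcast - 1
Range: 46.32.0.1 to 46.63.255.254


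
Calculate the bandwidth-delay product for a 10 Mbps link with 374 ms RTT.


BDP = bandwidth * RTT
= 10 Mbps * 374 ms
= 10 * 1e6 * 374 / 1000 bits
= 3740000 bits
= 467500 bytes
= 456.543 KB
BDP = 3740000 bits (467500 bytes)


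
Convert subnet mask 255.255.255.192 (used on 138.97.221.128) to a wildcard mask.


Subnet mask: 255.255.255.192
Wildcard = 255.255.255.255 - subnet mask
255 - 255 = 0
255 - 255 = 0
255 - 255 = 0
255 - 192 = 63
Wildcard: 0.0.0.63


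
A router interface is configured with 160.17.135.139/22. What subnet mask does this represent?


/22 means 22 network bits, 10 host bits
Binary: 11111111111111111111110000000000
Mask: 255.255.252.0


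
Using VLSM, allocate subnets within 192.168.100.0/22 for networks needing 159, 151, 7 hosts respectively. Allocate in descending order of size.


159 hosts -> /24 (254 usable): 192.168.100.0/24
151 hosts -> /24 (254 usable): 192.168.101.0/24
7 hosts -> /28 (14 usable): 192.168.102.0/28
Allocation: 192.168.100.0/24 (159 hosts, 254 usable); 192.168.101.0/24 (151 hosts, 254 usable); 192.168.102.0/28 (7 hosts, 14 usable)


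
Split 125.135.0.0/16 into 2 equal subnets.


New prefix = 16 + 1 = 17
Each subnet has 32768 addresses
  125.135.0.0/17
  125.135.128.0/17
Subnets: 125.135.0.0/17, 125.135.128.0/17


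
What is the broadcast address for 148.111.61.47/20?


Network: 148.111.48.0/20
Host bits = 12
Set all host bits to 1:
Broadcast: 148.111.63.255


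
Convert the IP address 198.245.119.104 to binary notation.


198 = 11000110
245 = 11110101
119 = 01110111
104 = 01101000
Binary: 11000110.11110101.01110111.01101000


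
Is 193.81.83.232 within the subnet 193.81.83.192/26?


Subnet network: 193.81.83.192
Test IP AND mask: 193.81.83.192
Yes, 193.81.83.232 is in 193.81.83.192/26


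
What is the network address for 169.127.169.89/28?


IP:   10101001.01111111.10101001.01011001
Mask: 11111111.11111111.11111111.11110000
AND operation:
Net:  10101001.01111111.10101001.01010000
Network: 169.127.169.80/28


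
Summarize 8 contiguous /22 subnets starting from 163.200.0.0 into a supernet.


Original prefix: /22
Number of subnets: 8 = 2^3
New prefix = 22 - 3 = 19
Supernet: 163.200.0.0/19


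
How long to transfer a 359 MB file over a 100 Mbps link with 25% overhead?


Effective throughput = 100 * (1 - 25/100) = 75 Mbps
File size in Mb = 359 * 8 = 2872 Mb
Time = 2872 / 75
Time = 38.2933 seconds


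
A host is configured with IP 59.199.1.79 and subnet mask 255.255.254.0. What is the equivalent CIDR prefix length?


Binary: 11111111.11111111.11111110.00000000
Count leading 1s
Prefix: /23


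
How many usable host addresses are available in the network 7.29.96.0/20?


Host bits = 32 - 20 = 12
Total addresses = 2^12 = 4096
Usable = total - 2 (network and broadcast)
Usable hosts: 4094


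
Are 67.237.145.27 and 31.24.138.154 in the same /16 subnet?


Mask: 255.255.0.0
67.237.145.27 AND mask = 67.237.0.0
31.24.138.154 AND mask = 31.24.0.0
No, different subnets (67.237.0.0 vs 31.24.0.0)


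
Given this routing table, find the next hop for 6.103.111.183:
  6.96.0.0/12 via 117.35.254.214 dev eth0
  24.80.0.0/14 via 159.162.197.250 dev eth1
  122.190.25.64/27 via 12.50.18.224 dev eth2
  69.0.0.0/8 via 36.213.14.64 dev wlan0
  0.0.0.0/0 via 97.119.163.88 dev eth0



Longest prefix match for 6.103.111.183:
  /12 6.96.0.0: MATCH
  /14 24.80.0.0: no
  /27 122.190.25.64: no
  /8 69.0.0.0: no
  /0 0.0.0.0: MATCH
Selected: next-hop 117.35.254.214 via eth0 (matched /12)


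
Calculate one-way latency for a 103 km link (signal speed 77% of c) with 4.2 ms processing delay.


Speed = 0.77 * 3e5 km/s = 231000 km/s
Propagation delay = 103 / 231000 = 0.0004 s = 0.4459 ms
Processing delay = 4.2 ms
Total one-way latency = 4.6459 ms


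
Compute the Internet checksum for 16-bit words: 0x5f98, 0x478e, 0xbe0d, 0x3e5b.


Sum all words (with carry folding):
+ 0x5f98 = 0x5f98
+ 0x478e = 0xa726
+ 0xbe0d = 0x6534
+ 0x3e5b = 0xa38f
One's complement: ~0xa38f
Checksum = 0x5c70


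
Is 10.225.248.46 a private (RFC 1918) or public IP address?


RFC 1918 private ranges:
  10.0.0.0/8 (10.0.0.0 - 10.255.255.255)
  172.16.0.0/12 (172.16.0.0 - 172.31.255.255)
  192.168.0.0/16 (192.168.0.0 - 192.168.255.255)
Private (in 10.0.0.0/8)


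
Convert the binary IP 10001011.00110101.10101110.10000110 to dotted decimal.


10001011 = 139
00110101 = 53
10101110 = 174
10000110 = 134
IP: 139.53.174.134


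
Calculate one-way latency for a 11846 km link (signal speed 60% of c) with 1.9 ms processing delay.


Speed = 0.6 * 3e5 km/s = 180000 km/s
Propagation delay = 11846 / 180000 = 0.0658 s = 65.8111 ms
Processing delay = 1.9 ms
Total one-way latency = 67.7111 ms


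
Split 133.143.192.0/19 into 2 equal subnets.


New prefix = 19 + 1 = 20
Each subnet has 4096 addresses
  133.143.192.0/20
  133.143.208.0/20
Subnets: 133.143.192.0/20, 133.143.208.0/20


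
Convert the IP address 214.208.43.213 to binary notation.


214 = 11010110
208 = 11010000
43 = 00101011
213 = 11010101
Binary: 11010110.11010000.00101011.11010101


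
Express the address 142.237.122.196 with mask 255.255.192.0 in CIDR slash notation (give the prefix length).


Binary: 11111111.11111111.11000000.00000000
Count leading 1s
Prefix: /18


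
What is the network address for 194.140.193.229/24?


IP:   11000010.10001100.11000001.11100101
Mask: 11111111.11111111.11111111.00000000
AND operation:
Net:  11000010.10001100.11000001.00000000
Network: 194.140.193.0/24


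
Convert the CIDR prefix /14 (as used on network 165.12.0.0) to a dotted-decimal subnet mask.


/14 means 14 network bits, 18 host bits
Binary: 11111111111111000000000000000000
Mask: 255.252.0.0


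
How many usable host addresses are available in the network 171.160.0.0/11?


Host bits = 32 - 11 = 21
Total addresses = 2^21 = 2097152
Usable = total - 2 (network and broadcast)
Usable hosts: 2097150


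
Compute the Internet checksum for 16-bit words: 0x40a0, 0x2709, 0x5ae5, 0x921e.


Sum all words (with carry folding):
+ 0x40a0 = 0x40a0
+ 0x2709 = 0x67a9
+ 0x5ae5 = 0xc28e
+ 0x921e = 0x54ad
One's complement: ~0x54ad
Checksum = 0xab52


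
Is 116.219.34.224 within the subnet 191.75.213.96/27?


Subnet network: 191.75.213.96
Test IP AND mask: 116.219.34.224
No, 116.219.34.224 is not in 191.75.213.96/27


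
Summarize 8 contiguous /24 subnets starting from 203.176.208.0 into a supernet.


Original prefix: /24
Number of subnets: 8 = 2^3
New prefix = 24 - 3 = 21
Supernet: 203.176.208.0/21


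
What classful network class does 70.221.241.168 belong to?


First octet: 70
Binary: 01000110
0xxxxxxx -> Class A (1-126)
Class A, default mask 255.0.0.0 (/8)


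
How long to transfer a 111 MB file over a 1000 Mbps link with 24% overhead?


Effective throughput = 1000 * (1 - 24/100) = 760 Mbps
File size in Mb = 111 * 8 = 888 Mb
Time = 888 / 760
Time = 1.1684 seconds


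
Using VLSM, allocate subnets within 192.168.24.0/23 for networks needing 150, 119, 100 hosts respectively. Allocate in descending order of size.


150 hosts -> /24 (254 usable): 192.168.24.0/24
119 hosts -> /25 (126 usable): 192.168.25.0/25
100 hosts -> /25 (126 usable): 192.168.25.128/25
Allocation: 192.168.24.0/24 (150 hosts, 254 usable); 192.168.25.0/25 (119 hosts, 126 usable); 192.168.25.128/25 (100 hosts, 126 usable)


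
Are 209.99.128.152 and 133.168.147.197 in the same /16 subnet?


Mask: 255.255.0.0
209.99.128.152 AND mask = 209.99.0.0
133.168.147.197 AND mask = 133.168.0.0
No, different subnets (209.99.0.0 vs 133.168.0.0)


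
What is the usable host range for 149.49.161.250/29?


Network: 149.49.161.248
Broadcast: 149.49.161.255
First usable = network + 1
Last usable = broadcast - 1
Range: 149.49.161.249 to 149.49.161.254


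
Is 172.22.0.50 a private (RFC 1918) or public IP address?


RFC 1918 private ranges:
  10.0.0.0/8 (10.0.0.0 - 10.255.255.255)
  172.16.0.0/12 (172.16.0.0 - 172.31.255.255)
  192.168.0.0/16 (192.168.0.0 - 192.168.255.255)
Private (in 172.16.0.0/12)


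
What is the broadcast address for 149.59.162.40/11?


Network: 149.32.0.0/11
Host bits = 21
Set all host bits to 1:
Broadcast: 149.63.255.255


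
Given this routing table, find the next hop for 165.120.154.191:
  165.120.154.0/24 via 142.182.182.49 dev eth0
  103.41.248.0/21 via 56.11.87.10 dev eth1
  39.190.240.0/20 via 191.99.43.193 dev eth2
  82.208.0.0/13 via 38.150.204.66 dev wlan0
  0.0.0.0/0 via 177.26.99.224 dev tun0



Longest prefix match for 165.120.154.191:
  /24 165.120.154.0: MATCH
  /21 103.41.248.0: no
  /20 39.190.240.0: no
  /13 82.208.0.0: no
  /0 0.0.0.0: MATCH
Selected: next-hop 142.182.182.49 via eth0 (matched /24)


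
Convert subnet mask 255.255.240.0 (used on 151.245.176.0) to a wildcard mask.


Subnet mask: 255.255.240.0
Wildcard = 255.255.255.255 - subnet mask
255 - 255 = 0
255 - 255 = 0
255 - 240 = 15
255 - 0 = 255
Wildcard: 0.0.15.255


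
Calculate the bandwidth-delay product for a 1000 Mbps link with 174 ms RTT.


BDP = bandwidth * RTT
= 1000 Mbps * 174 ms
= 1000 * 1e6 * 174 / 1000 bits
= 174000000 bits
= 21750000 bytes
= 21240.2344 KB
BDP = 174000000 bits (21750000 bytes)


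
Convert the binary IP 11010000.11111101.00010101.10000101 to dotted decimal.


11010000 = 208
11111101 = 253
00010101 = 21
10000101 = 133
IP: 208.253.21.133


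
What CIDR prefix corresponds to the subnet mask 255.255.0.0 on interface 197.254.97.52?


Binary: 11111111.11111111.00000000.00000000
Count leading 1s
Prefix: /16


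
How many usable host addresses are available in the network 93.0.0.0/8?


Host bits = 32 - 8 = 24
Total addresses = 2^24 = 16777216
Usable = total - 2 (network and broadcast)
Usable hosts: 16777214


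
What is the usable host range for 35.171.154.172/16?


Network: 35.171.0.0
Broadcast: 35.171.255.255
First usable = network + 1
Last usable = broadcast - 1
Range: 35.171.0.1 to 35.171.255.254


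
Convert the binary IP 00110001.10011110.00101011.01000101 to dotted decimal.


00110001 = 49
10011110 = 158
00101011 = 43
01000101 = 69
IP: 49.158.43.69


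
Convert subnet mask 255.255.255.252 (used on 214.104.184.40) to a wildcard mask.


Subnet mask: 255.255.255.252
Wildcard = 255.255.255.255 - subnet mask
255 - 255 = 0
255 - 255 = 0
255 - 255 = 0
255 - 252 = 3
Wildcard: 0.0.0.3


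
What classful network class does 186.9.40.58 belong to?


First octet: 186
Binary: 10111010
10xxxxxx -> Class B (128-191)
Class B, default mask 255.255.0.0 (/16)


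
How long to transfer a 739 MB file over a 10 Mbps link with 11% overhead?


Effective throughput = 10 * (1 - 11/100) = 8.9 Mbps
File size in Mb = 739 * 8 = 5912 Mb
Time = 5912 / 8.9
Time = 664.2697 seconds


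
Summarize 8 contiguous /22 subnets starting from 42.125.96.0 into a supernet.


Original prefix: /22
Number of subnets: 8 = 2^3
New prefix = 22 - 3 = 19
Supernet: 42.125.96.0/19


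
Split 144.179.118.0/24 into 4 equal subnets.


New prefix = 24 + 2 = 26
Each subnet has 64 addresses
  144.179.118.0/26
  144.179.118.64/26
  144.179.118.128/26
  144.179.118.192/26
Subnets: 144.179.118.0/26, 144.179.118.64/26, 144.179.118.128/26, 144.179.118.192/26


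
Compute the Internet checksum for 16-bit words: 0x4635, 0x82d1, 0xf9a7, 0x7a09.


Sum all words (with carry folding):
+ 0x4635 = 0x4635
+ 0x82d1 = 0xc906
+ 0xf9a7 = 0xc2ae
+ 0x7a09 = 0x3cb8
One's complement: ~0x3cb8
Checksum = 0xc347


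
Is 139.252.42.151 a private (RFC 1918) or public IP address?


RFC 1918 private ranges:
  10.0.0.0/8 (10.0.0.0 - 10.255.255.255)
  172.16.0.0/12 (172.16.0.0 - 172.31.255.255)
  192.168.0.0/16 (192.168.0.0 - 192.168.255.255)
Public (not in any RFC 1918 range)


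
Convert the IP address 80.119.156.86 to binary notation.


80 = 01010000
119 = 01110111
156 = 10011100
86 = 01010110
Binary: 01010000.01110111.10011100.01010110


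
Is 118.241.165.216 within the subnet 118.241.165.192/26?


Subnet network: 118.241.165.192
Test IP AND mask: 118.241.165.192
Yes, 118.241.165.216 is in 118.241.165.192/26


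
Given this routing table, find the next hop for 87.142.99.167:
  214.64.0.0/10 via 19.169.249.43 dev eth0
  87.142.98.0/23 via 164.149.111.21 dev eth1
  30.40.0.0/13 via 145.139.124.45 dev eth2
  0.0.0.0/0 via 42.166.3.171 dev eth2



Longest prefix match for 87.142.99.167:
  /10 214.64.0.0: no
  /23 87.142.98.0: MATCH
  /13 30.40.0.0: no
  /0 0.0.0.0: MATCH
Selected: next-hop 164.149.111.21 via eth1 (matched /23)


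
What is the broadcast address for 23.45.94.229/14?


Network: 23.44.0.0/14
Host bits = 18
Set all host bits to 1:
Broadcast: 23.47.255.255


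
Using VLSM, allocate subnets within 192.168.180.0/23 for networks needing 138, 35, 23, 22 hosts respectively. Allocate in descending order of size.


138 hosts -> /24 (254 usable): 192.168.180.0/24
35 hosts -> /26 (62 usable): 192.168.181.0/26
23 hosts -> /27 (30 usable): 192.168.181.64/27
22 hosts -> /27 (30 usable): 192.168.181.96/27
Allocation: 192.168.180.0/24 (138 hosts, 254 usable); 192.168.181.0/26 (35 hosts, 62 usable); 192.168.181.64/27 (23 hosts, 30 usable); 192.168.181.96/27 (22 hosts, 30 usable)


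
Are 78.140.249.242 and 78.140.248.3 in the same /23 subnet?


Mask: 255.255.254.0
78.140.249.242 AND mask = 78.140.248.0
78.140.248.3 AND mask = 78.140.248.0
Yes, same subnet (78.140.248.0)


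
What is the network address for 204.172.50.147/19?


IP:   11001100.10101100.00110010.10010011
Mask: 11111111.11111111.11100000.00000000
AND operation:
Net:  11001100.10101100.00100000.00000000
Network: 204.172.32.0/19


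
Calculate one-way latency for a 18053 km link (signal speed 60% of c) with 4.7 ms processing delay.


Speed = 0.6 * 3e5 km/s = 180000 km/s
Propagation delay = 18053 / 180000 = 0.1003 s = 100.2944 ms
Processing delay = 4.7 ms
Total one-way latency = 104.9944 ms


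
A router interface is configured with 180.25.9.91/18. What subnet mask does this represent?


/18 means 18 network bits, 14 host bits
Binary: 11111111111111111100000000000000
Mask: 255.255.192.0


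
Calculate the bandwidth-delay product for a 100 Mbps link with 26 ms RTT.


BDP = bandwidth * RTT
= 100 Mbps * 26 ms
= 100 * 1e6 * 26 / 1000 bits
= 2600000 bits
= 325000 bytes
= 317.3828 KB
BDP = 2600000 bits (325000 bytes)


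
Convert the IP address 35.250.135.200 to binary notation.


35 = 00100011
250 = 11111010
135 = 10000111
200 = 11001000
Binary: 00100011.11111010.10000111.11001000


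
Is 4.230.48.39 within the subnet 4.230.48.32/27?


Subnet network: 4.230.48.32
Test IP AND mask: 4.230.48.32
Yes, 4.230.48.39 is in 4.230.48.32/27


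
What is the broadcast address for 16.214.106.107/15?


Network: 16.214.0.0/15
Host bits = 17
Set all host bits to 1:
Broadcast: 16.215.255.255


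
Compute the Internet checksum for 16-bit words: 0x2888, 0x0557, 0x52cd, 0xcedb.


Sum all words (with carry folding):
+ 0x2888 = 0x2888
+ 0x0557 = 0x2ddf
+ 0x52cd = 0x80ac
+ 0xcedb = 0x4f88
One's complement: ~0x4f88
Checksum = 0xb077


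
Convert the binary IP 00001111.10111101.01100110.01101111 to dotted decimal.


00001111 = 15
10111101 = 189
01100110 = 102
01101111 = 111
IP: 15.189.102.111


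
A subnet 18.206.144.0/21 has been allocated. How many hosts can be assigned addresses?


Host bits = 32 - 21 = 11
Total addresses = 2^11 = 2048
Usable = total - 2 (network and broadcast)
Usable hosts: 2046


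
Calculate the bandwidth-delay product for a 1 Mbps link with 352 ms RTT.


BDP = bandwidth * RTT
= 1 Mbps * 352 ms
= 1 * 1e6 * 352 / 1000 bits
= 352000 bits
= 44000 bytes
= 42.9688 KB
BDP = 352000 bits (44000 bytes)


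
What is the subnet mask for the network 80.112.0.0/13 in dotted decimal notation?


/13 means 13 network bits, 19 host bits
Binary: 11111111111110000000000000000000
Mask: 255.248.0.0


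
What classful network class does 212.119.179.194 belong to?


First octet: 212
Binary: 11010100
110xxxxx -> Class C (192-223)
Class C, default mask 255.255.255.0 (/24)


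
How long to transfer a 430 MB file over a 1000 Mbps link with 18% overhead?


Effective throughput = 1000 * (1 - 18/100) = 820.0 Mbps
File size in Mb = 430 * 8 = 3440 Mb
Time = 3440 / 820.0
Time = 4.1951 seconds


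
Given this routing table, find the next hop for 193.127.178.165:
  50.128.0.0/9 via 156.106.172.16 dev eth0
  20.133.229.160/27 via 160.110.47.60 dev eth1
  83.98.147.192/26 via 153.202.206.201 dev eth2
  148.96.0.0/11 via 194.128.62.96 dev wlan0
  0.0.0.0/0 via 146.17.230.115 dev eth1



Longest prefix match for 193.127.178.165:
  /9 50.128.0.0: no
  /27 20.133.229.160: no
  /26 83.98.147.192: no
  /11 148.96.0.0: no
  /0 0.0.0.0: MATCH
Selected: next-hop 146.17.230.115 via eth1 (matched /0)


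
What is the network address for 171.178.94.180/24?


IP:   10101011.10110010.01011110.10110100
Mask: 11111111.11111111.11111111.00000000
AND operation:
Net:  10101011.10110010.01011110.00000000
Network: 171.178.94.0/24


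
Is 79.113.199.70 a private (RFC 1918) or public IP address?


RFC 1918 private ranges:
  10.0.0.0/8 (10.0.0.0 - 10.255.255.255)
  172.16.0.0/12 (172.16.0.0 - 172.31.255.255)
  192.168.0.0/16 (192.168.0.0 - 192.168.255.255)
Public (not in any RFC 1918 range)


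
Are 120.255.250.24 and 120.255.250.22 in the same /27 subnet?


Mask: 255.255.255.224
120.255.250.24 AND mask = 120.255.250.0
120.255.250.22 AND mask = 120.255.250.0
Yes, same subnet (120.255.250.0)


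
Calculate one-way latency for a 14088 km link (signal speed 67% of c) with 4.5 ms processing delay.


Speed = 0.67 * 3e5 km/s = 201000 km/s
Propagation delay = 14088 / 201000 = 0.0701 s = 70.0896 ms
Processing delay = 4.5 ms
Total one-way latency = 74.5896 ms


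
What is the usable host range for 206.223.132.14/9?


Network: 206.128.0.0
Broadcast: 206.255.255.255
First usable = network + 1
Last usable = broadcast - 1
Range: 206.128.0.1 to 206.255.255.254


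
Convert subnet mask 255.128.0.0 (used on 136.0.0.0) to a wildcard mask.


Subnet mask: 255.128.0.0
Wildcard = 255.255.255.255 - subnet mask
255 - 255 = 0
255 - 128 = 127
255 - 0 = 255
255 - 0 = 255
Wildcard: 0.127.255.255


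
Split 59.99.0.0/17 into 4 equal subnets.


New prefix = 17 + 2 = 19
Each subnet has 8192 addresses
  59.99.0.0/19
  59.99.32.0/19
  59.99.64.0/19
  59.99.96.0/19
Subnets: 59.99.0.0/19, 59.99.32.0/19, 59.99.64.0/19, 59.99.96.0/19


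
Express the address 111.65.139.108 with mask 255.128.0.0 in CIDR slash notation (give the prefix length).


Binary: 11111111.10000000.00000000.00000000
Count leading 1s
Prefix: /9


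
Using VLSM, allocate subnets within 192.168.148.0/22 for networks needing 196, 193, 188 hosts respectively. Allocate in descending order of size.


196 hosts -> /24 (254 usable): 192.168.148.0/24
193 hosts -> /24 (254 usable): 192.168.149.0/24
188 hosts -> /24 (254 usable): 192.168.150.0/24
Allocation: 192.168.148.0/24 (196 hosts, 254 usable); 192.168.149.0/24 (193 hosts, 254 usable); 192.168.150.0/24 (188 hosts, 254 usable)


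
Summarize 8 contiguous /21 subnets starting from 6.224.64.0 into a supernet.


Original prefix: /21
Number of subnets: 8 = 2^3
New prefix = 21 - 3 = 18
Supernet: 6.224.64.0/18


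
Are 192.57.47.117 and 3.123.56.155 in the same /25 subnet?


Mask: 255.255.255.128
192.57.47.117 AND mask = 192.57.47.0
3.123.56.155 AND mask = 3.123.56.128
No, different subnets (192.57.47.0 vs 3.123.56.128)


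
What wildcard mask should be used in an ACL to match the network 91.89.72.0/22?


Subnet mask: 255.255.252.0
Wildcard = 255.255.255.255 - subnet mask
255 - 255 = 0
255 - 255 = 0
255 - 252 = 3
255 - 0 = 255
Wildcard: 0.0.3.255


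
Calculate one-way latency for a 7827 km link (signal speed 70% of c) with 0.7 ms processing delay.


Speed = 0.7 * 3e5 km/s = 210000 km/s
Propagation delay = 7827 / 210000 = 0.0373 s = 37.2714 ms
Processing delay = 0.7 ms
Total one-way latency = 37.9714 ms


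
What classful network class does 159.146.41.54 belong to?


First octet: 159
Binary: 10011111
10xxxxxx -> Class B (128-191)
Class B, default mask 255.255.0.0 (/16)


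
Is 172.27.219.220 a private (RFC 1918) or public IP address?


RFC 1918 private ranges:
  10.0.0.0/8 (10.0.0.0 - 10.255.255.255)
  172.16.0.0/12 (172.16.0.0 - 172.31.255.255)
  192.168.0.0/16 (192.168.0.0 - 192.168.255.255)
Private (in 172.16.0.0/12)


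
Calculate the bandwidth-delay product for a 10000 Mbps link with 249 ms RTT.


BDP = bandwidth * RTT
= 10000 Mbps * 249 ms
= 10000 * 1e6 * 249 / 1000 bits
= 2490000000 bits
= 311250000 bytes
= 303955.0781 KB
BDP = 2490000000 bits (311250000 bytes)


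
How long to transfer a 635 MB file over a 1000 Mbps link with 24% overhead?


Effective throughput = 1000 * (1 - 24/100) = 760 Mbps
File size in Mb = 635 * 8 = 5080 Mb
Time = 5080 / 760
Time = 6.6842 seconds


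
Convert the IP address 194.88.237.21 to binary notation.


194 = 11000010
88 = 01011000
237 = 11101101
21 = 00010101
Binary: 11000010.01011000.11101101.00010101


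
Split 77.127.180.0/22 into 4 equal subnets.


New prefix = 22 + 2 = 24
Each subnet has 256 addresses
  77.127.180.0/24
  77.127.181.0/24
  77.127.182.0/24
  77.127.183.0/24
Subnets: 77.127.180.0/24, 77.127.181.0/24, 77.127.182.0/24, 77.127.183.0/24


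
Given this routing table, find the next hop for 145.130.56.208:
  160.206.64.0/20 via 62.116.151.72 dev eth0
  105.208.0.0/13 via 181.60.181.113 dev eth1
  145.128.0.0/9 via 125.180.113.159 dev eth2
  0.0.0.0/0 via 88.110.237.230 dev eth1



Longest prefix match for 145.130.56.208:
  /20 160.206.64.0: no
  /13 105.208.0.0: no
  /9 145.128.0.0: MATCH
  /0 0.0.0.0: MATCH
Selected: next-hop 125.180.113.159 via eth2 (matched /9)


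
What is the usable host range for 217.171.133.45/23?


Network: 217.171.132.0
Broadcast: 217.171.133.255
First usable = network + 1
Last usable = broadcast - 1
Range: 217.171.132.1 to 217.171.133.254


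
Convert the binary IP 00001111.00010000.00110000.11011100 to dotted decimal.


00001111 = 15
00010000 = 16
00110000 = 48
11011100 = 220
IP: 15.16.48.220


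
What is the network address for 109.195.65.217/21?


IP:   01101101.11000011.01000001.11011001
Mask: 11111111.11111111.11111000.00000000
AND operation:
Net:  01101101.11000011.01000000.00000000
Network: 109.195.64.0/21


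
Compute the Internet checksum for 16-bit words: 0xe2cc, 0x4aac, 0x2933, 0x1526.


Sum all words (with carry folding):
+ 0xe2cc = 0xe2cc
+ 0x4aac = 0x2d79
+ 0x2933 = 0x56ac
+ 0x1526 = 0x6bd2
One's complement: ~0x6bd2
Checksum = 0x942d


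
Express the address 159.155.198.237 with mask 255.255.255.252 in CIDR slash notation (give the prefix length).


Binary: 11111111.11111111.11111111.11111100
Count leading 1s
Prefix: /30


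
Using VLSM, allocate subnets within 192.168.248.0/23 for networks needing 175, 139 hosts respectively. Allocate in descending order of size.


175 hosts -> /24 (254 usable): 192.168.248.0/24
139 hosts -> /24 (254 usable): 192.168.249.0/24
Allocation: 192.168.248.0/24 (175 hosts, 254 usable); 192.168.249.0/24 (139 hosts, 254 usable)


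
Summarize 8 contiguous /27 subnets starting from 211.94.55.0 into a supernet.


Original prefix: /27
Number of subnets: 8 = 2^3
New prefix = 27 - 3 = 24
Supernet: 211.94.55.0/24


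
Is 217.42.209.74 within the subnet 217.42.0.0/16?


Subnet network: 217.42.0.0
Test IP AND mask: 217.42.0.0
Yes, 217.42.209.74 is in 217.42.0.0/16


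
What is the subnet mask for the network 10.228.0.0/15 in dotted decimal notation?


/15 means 15 network bits, 17 host bits
Binary: 11111111111111100000000000000000
Mask: 255.254.0.0


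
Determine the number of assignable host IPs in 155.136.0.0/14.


Host bits = 32 - 14 = 18
Total addresses = 2^18 = 262144
Usable = total - 2 (network and broadcast)
Usable hosts: 262142


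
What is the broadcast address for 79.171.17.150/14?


Network: 79.168.0.0/14
Host bits = 18
Set all host bits to 1:
Broadcast: 79.171.255.255


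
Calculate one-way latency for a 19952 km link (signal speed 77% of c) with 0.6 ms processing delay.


Speed = 0.77 * 3e5 km/s = 231000 km/s
Propagation delay = 19952 / 231000 = 0.0864 s = 86.3723 ms
Processing delay = 0.6 ms
Total one-way latency = 86.9723 ms


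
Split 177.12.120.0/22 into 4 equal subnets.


New prefix = 22 + 2 = 24
Each subnet has 256 addresses
  177.12.120.0/24
  177.12.121.0/24
  177.12.122.0/24
  177.12.123.0/24
Subnets: 177.12.120.0/24, 177.12.121.0/24, 177.12.122.0/24, 177.12.123.0/24


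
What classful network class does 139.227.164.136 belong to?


First octet: 139
Binary: 10001011
10xxxxxx -> Class B (128-191)
Class B, default mask 255.255.0.0 (/16)


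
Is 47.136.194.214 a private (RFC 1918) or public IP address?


RFC 1918 private ranges:
  10.0.0.0/8 (10.0.0.0 - 10.255.255.255)
  172.16.0.0/12 (172.16.0.0 - 172.31.255.255)
  192.168.0.0/16 (192.168.0.0 - 192.168.255.255)
Public (not in any RFC 1918 range)


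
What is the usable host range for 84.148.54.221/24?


Network: 84.148.54.0
Broadcast: 84.148.54.255
First usable = network + 1
Last usable = broadcast - 1
Range: 84.148.54.1 to 84.148.54.254


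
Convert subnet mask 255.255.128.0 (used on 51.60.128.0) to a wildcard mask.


Subnet mask: 255.255.128.0
Wildcard = 255.255.255.255 - subnet mask
255 - 255 = 0
255 - 255 = 0
255 - 128 = 127
255 - 0 = 255
Wildcard: 0.0.127.255


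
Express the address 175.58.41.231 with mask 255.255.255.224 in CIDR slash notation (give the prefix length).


Binary: 11111111.11111111.11111111.11100000
Count leading 1s
Prefix: /27


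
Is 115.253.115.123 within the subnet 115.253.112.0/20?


Subnet network: 115.253.112.0
Test IP AND mask: 115.253.112.0
Yes, 115.253.115.123 is in 115.253.112.0/20


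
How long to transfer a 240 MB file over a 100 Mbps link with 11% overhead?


Effective throughput = 100 * (1 - 11/100) = 89 Mbps
File size in Mb = 240 * 8 = 1920 Mb
Time = 1920 / 89
Time = 21.573 seconds


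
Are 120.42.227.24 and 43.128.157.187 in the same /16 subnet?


Mask: 255.255.0.0
120.42.227.24 AND mask = 120.42.0.0
43.128.157.187 AND mask = 43.128.0.0
No, different subnets (120.42.0.0 vs 43.128.0.0)


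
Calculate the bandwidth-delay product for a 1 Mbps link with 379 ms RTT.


BDP = bandwidth * RTT
= 1 Mbps * 379 ms
= 1 * 1e6 * 379 / 1000 bits
= 379000 bits
= 47375 bytes
= 46.2646 KB
BDP = 379000 bits (47375 bytes)


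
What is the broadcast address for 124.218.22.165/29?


Network: 124.218.22.160/29
Host bits = 3
Set all host bits to 1:
Broadcast: 124.218.22.167


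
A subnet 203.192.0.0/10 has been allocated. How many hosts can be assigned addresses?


Host bits = 32 - 10 = 22
Total addresses = 2^22 = 4194304
Usable = total - 2 (network and broadcast)
Usable hosts: 4194302


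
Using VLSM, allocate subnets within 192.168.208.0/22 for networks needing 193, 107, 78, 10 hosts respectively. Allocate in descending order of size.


193 hosts -> /24 (254 usable): 192.168.208.0/24
107 hosts -> /25 (126 usable): 192.168.209.0/25
78 hosts -> /25 (126 usable): 192.168.209.128/25
10 hosts -> /28 (14 usable): 192.168.210.0/28
Allocation: 192.168.208.0/24 (193 hosts, 254 usable); 192.168.209.0/25 (107 hosts, 126 usable); 192.168.209.128/25 (78 hosts, 126 usable); 192.168.210.0/28 (10 hosts, 14 usable)


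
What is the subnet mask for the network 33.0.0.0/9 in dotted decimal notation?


/9 means 9 network bits, 23 host bits
Binary: 11111111100000000000000000000000
Mask: 255.128.0.0


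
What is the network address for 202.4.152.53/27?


IP:   11001010.00000100.10011000.00110101
Mask: 11111111.11111111.11111111.11100000
AND operation:
Net:  11001010.00000100.10011000.00100000
Network: 202.4.152.32/27


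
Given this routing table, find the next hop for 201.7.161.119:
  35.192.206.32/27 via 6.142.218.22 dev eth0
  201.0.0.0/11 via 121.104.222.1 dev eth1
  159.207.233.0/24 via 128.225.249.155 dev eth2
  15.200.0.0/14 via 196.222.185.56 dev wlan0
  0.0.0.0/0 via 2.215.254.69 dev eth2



Longest prefix match for 201.7.161.119:
  /27 35.192.206.32: no
  /11 201.0.0.0: MATCH
  /24 159.207.233.0: no
  /14 15.200.0.0: no
  /0 0.0.0.0: MATCH
Selected: next-hop 121.104.222.1 via eth1 (matched /11)


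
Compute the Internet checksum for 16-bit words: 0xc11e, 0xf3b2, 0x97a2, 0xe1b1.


Sum all words (with carry folding):
+ 0xc11e = 0xc11e
+ 0xf3b2 = 0xb4d1
+ 0x97a2 = 0x4c74
+ 0xe1b1 = 0x2e26
One's complement: ~0x2e26
Checksum = 0xd1d9


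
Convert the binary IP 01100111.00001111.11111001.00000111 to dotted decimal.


01100111 = 103
00001111 = 15
11111001 = 249
00000111 = 7
IP: 103.15.249.7


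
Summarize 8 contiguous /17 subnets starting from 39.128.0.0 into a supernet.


Original prefix: /17
Number of subnets: 8 = 2^3
New prefix = 17 - 3 = 14
Supernet: 39.128.0.0/14


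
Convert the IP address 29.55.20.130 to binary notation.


29 = 00011101
55 = 00110111
20 = 00010100
130 = 10000010
Binary: 00011101.00110111.00010100.10000010


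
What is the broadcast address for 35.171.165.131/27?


Network: 35.171.165.128/27
Host bits = 5
Set all host bits to 1:
Broadcast: 35.171.165.159


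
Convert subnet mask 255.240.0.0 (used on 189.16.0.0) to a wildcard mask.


Subnet mask: 255.240.0.0
Wildcard = 255.255.255.255 - subnet mask
255 - 255 = 0
255 - 240 = 15
255 - 0 = 255
255 - 0 = 255
Wildcard: 0.15.255.255


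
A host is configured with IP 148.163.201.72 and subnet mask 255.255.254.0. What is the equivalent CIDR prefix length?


Binary: 11111111.11111111.11111110.00000000
Count leading 1s
Prefix: /23


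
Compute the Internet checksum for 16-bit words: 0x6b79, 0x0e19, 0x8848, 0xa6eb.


Sum all words (with carry folding):
+ 0x6b79 = 0x6b79
+ 0x0e19 = 0x7992
+ 0x8848 = 0x01db
+ 0xa6eb = 0xa8c6
One's complement: ~0xa8c6
Checksum = 0x5739


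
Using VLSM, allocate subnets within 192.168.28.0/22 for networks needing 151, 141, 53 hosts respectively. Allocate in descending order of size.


151 hosts -> /24 (254 usable): 192.168.28.0/24
141 hosts -> /24 (254 usable): 192.168.29.0/24
53 hosts -> /26 (62 usable): 192.168.30.0/26
Allocation: 192.168.28.0/24 (151 hosts, 254 usable); 192.168.29.0/24 (141 hosts, 254 usable); 192.168.30.0/26 (53 hosts, 62 usable)


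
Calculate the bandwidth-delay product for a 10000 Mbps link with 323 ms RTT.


BDP = bandwidth * RTT
= 10000 Mbps * 323 ms
= 10000 * 1e6 * 323 / 1000 bits
= 3230000000 bits
= 403750000 bytes
= 394287.1094 KB
BDP = 3230000000 bits (403750000 bytes)


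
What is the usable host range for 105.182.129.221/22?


Network: 105.182.128.0
Broadcast: 105.182.131.255
First usable = network + 1
Last usable = broadcast - 1
Range: 105.182.128.1 to 105.182.131.254


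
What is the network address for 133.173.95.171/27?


IP:   10000101.10101101.01011111.10101011
Mask: 11111111.11111111.11111111.11100000
AND operation:
Net:  10000101.10101101.01011111.10100000
Network: 133.173.95.160/27


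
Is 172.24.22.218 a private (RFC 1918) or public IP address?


RFC 1918 private ranges:
  10.0.0.0/8 (10.0.0.0 - 10.255.255.255)
  172.16.0.0/12 (172.16.0.0 - 172.31.255.255)
  192.168.0.0/16 (192.168.0.0 - 192.168.255.255)
Private (in 172.16.0.0/12)


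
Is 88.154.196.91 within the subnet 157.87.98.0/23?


Subnet network: 157.87.98.0
Test IP AND mask: 88.154.196.0
No, 88.154.196.91 is not in 157.87.98.0/23


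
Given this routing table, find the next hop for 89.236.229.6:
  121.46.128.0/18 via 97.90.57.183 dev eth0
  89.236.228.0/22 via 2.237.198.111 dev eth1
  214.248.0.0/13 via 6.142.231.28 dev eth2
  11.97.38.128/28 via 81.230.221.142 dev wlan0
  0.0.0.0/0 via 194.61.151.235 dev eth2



Longest prefix match for 89.236.229.6:
  /18 121.46.128.0: no
  /22 89.236.228.0: MATCH
  /13 214.248.0.0: no
  /28 11.97.38.128: no
  /0 0.0.0.0: MATCH
Selected: next-hop 2.237.198.111 via eth1 (matched /22)


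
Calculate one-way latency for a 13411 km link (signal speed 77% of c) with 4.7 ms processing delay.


Speed = 0.77 * 3e5 km/s = 231000 km/s
Propagation delay = 13411 / 231000 = 0.0581 s = 58.0563 ms
Processing delay = 4.7 ms
Total one-way latency = 62.7563 ms


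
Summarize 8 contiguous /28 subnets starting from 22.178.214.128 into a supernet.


Original prefix: /28
Number of subnets: 8 = 2^3
New prefix = 28 - 3 = 25
Supernet: 22.178.214.128/25


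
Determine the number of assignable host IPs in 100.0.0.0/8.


Host bits = 32 - 8 = 24
Total addresses = 2^24 = 16777216
Usable = total - 2 (network and broadcast)
Usable hosts: 16777214


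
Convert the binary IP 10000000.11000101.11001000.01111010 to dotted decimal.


10000000 = 128
11000101 = 197
11001000 = 200
01111010 = 122
IP: 128.197.200.122


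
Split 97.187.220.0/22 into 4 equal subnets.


New prefix = 22 + 2 = 24
Each subnet has 256 addresses
  97.187.220.0/24
  97.187.221.0/24
  97.187.222.0/24
  97.187.223.0/24
Subnets: 97.187.220.0/24, 97.187.221.0/24, 97.187.222.0/24, 97.187.223.0/24


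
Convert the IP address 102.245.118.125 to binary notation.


102 = 01100110
245 = 11110101
118 = 01110110
125 = 01111101
Binary: 01100110.11110101.01110110.01111101


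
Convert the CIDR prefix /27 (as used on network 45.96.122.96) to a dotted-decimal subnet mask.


/27 means 27 network bits, 5 host bits
Binary: 11111111111111111111111111100000
Mask: 255.255.255.224


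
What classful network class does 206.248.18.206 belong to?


First octet: 206
Binary: 11001110
110xxxxx -> Class C (192-223)
Class C, default mask 255.255.255.0 (/24)


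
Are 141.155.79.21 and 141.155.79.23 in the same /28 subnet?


Mask: 255.255.255.240
141.155.79.21 AND mask = 141.155.79.16
141.155.79.23 AND mask = 141.155.79.16
Yes, same subnet (141.155.79.16)


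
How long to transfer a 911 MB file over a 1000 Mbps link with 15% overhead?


Effective throughput = 1000 * (1 - 15/100) = 850 Mbps
File size in Mb = 911 * 8 = 7288 Mb
Time = 7288 / 850
Time = 8.5741 seconds


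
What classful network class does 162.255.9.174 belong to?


First octet: 162
Binary: 10100010
10xxxxxx -> Class B (128-191)
Class B, default mask 255.255.0.0 (/16)


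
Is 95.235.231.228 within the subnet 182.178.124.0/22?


Subnet network: 182.178.124.0
Test IP AND mask: 95.235.228.0
No, 95.235.231.228 is not in 182.178.124.0/22


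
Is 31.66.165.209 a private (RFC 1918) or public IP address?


RFC 1918 private ranges:
  10.0.0.0/8 (10.0.0.0 - 10.255.255.255)
  172.16.0.0/12 (172.16.0.0 - 172.31.255.255)
  192.168.0.0/16 (192.168.0.0 - 192.168.255.255)
Public (not in any RFC 1918 range)


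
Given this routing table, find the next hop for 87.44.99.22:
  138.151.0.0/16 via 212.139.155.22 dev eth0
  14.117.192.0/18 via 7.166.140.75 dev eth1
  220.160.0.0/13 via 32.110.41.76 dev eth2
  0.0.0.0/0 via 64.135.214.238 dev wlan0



Longest prefix match for 87.44.99.22:
  /16 138.151.0.0: no
  /18 14.117.192.0: no
  /13 220.160.0.0: no
  /0 0.0.0.0: MATCH
Selected: next-hop 64.135.214.238 via wlan0 (matched /0)
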